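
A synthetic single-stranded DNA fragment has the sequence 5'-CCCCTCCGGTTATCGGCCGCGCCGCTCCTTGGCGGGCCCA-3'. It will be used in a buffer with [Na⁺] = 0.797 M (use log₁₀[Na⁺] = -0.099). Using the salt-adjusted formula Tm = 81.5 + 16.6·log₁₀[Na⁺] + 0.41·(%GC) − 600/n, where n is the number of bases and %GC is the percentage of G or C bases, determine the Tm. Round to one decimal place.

96.6°C

Length n = 40. Scanning the sequence gives T=7, A=2, C=19, G=12.
G+C = 31, so %GC = 31/40 × 100 = 77.5%
Salt term: 16.6 × (-0.099) = -1.643
GC term: 0.41 × 77.5 = 31.775; length term: −600/40 = −15
Tm = 81.5 + (-1.643) + 31.775 − 15 = 96.632 → 96.6°C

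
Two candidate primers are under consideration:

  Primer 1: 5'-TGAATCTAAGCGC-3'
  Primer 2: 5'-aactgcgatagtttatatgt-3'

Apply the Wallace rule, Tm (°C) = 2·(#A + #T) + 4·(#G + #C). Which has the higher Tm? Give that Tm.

Primer 2, 52°C

Primer 1: A+T=7, G+C=6 → Tm = 2(7)+4(6) = 38°C
Primer 2: A+T=14, G+C=6 → Tm = 2(14)+4(6) = 52°C
38°C vs 52°C → primer 2 is higher.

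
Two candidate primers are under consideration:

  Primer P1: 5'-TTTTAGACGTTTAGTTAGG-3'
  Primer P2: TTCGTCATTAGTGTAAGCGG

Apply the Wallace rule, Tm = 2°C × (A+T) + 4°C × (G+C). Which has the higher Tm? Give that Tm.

Primer P2, 58°C

Primer P1: A+T=13, G+C=6 → Tm = 2(13)+4(6) = 50°C
Primer P2: A+T=11, G+C=9 → Tm = 2(11)+4(9) = 58°C
50°C vs 58°C → primer P2 is higher.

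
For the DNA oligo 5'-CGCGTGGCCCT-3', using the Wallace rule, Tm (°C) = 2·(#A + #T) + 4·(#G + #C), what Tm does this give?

40°C

Counting bases: T=2, C=5, G=4, A=0
So N_AT = 2 and N_GC = 9.
Tm = 2×2 + 4×9 = 40°C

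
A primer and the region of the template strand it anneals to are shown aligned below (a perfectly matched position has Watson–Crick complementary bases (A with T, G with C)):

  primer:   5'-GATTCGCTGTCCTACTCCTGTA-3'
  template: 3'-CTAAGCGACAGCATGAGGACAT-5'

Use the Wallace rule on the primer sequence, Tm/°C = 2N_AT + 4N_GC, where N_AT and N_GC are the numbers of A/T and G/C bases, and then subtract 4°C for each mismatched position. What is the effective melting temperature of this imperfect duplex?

Primer base counts: A=3, T=8, G=4, C=7 → A+T=11, G+C=11
Perfect-match Tm = 2(11) + 4(11) = 22 + 44 = 66°C
Mismatches (positions where the bases are not complementary): 1 (at position 12)
Effective Tm = 66 − 1×4 = 66 − 4 = 62°C

62°C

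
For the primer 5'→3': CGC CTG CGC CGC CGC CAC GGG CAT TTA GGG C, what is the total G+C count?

Base counts: T=4, A=3, C=13, G=11
G+C = 11 + 13 = 24

24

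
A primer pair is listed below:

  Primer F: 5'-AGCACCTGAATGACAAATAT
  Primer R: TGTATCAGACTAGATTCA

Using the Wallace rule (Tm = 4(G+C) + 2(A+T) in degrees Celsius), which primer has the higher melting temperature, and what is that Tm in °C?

Primer F, 54°C

Primer F: A+T=13, G+C=7 → Tm = 2(13)+4(7) = 54°C
Primer R: A+T=12, G+C=6 → Tm = 2(12)+4(6) = 48°C
54°C vs 48°C → primer F is higher.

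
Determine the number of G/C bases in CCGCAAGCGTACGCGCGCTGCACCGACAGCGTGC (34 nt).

25

Scanning the sequence gives G=11, T=3, A=6, C=14.
Total G or C: 11 + 14 = 25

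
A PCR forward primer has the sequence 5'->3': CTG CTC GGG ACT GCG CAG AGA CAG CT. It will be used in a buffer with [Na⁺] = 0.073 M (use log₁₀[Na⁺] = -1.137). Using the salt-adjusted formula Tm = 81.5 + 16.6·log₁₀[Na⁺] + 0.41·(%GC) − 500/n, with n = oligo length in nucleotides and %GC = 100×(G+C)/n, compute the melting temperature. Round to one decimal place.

70.2°C

Length n = 26. Scanning the sequence gives T=4, G=9, C=8, A=5.
G+C = 17, so %GC = 17/26 × 100 = 65.385%
Salt term: 16.6 × (-1.137) = -18.874
GC term: 0.41 × 65.385 = 26.808; length term: −500/26 = −19.231
Tm = 81.5 + (-18.874) + 26.808 − 19.231 = 70.203 → 70.2°C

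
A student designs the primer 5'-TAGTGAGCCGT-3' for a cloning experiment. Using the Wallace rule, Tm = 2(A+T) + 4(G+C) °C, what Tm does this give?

Scanning the sequence gives A=2, T=3, G=4, C=2.
A+T = 5, G+C = 6
Tm = 2×5 + 4×6 = 34°C

34°C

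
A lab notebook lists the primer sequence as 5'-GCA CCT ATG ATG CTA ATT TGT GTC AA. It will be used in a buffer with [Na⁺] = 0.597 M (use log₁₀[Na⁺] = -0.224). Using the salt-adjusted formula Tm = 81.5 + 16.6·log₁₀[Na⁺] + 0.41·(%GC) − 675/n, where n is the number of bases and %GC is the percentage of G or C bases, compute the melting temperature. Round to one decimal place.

67.6°C

Length n = 26. Counting bases: A=7, G=5, C=5, T=9
G+C = 10, so %GC = 10/26 × 100 = 38.462%
Salt term: 16.6 × (-0.224) = -3.718
GC term: 0.41 × 38.462 = 15.769; length term: −675/26 = −25.962
Tm = 81.5 + (-3.718) + 15.769 − 25.962 = 67.589 → 67.6°C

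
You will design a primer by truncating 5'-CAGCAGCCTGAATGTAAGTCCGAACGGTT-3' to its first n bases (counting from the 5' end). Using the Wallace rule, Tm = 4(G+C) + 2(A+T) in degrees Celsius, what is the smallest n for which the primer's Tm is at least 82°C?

n = 27

First 26 bases: CAGCAGCCTGAATGTAAGTCCGAACG → Tm = 80°C (< 82°C)
First 27 bases: CAGCAGCCTGAATGTAAGTCCGAACGG → Tm = 84°C (≥ 82°C)
Each additional base adds 2°C (A/T) or 4°C (G/C), so Tm is non-decreasing in n; n = 27 is the first length to reach 82°C.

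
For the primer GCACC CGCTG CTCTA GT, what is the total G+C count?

Base counts: A=2, G=4, C=7, T=4
Total G or C: 4 + 7 = 11

11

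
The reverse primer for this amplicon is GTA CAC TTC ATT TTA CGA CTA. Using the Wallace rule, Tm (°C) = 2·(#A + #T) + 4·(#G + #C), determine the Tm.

56°C

Counting bases: A=6, C=5, T=8, G=2
AT pairs contribute 14, GC pairs contribute 7.
Tm = 2×14 + 4×7 = 56°C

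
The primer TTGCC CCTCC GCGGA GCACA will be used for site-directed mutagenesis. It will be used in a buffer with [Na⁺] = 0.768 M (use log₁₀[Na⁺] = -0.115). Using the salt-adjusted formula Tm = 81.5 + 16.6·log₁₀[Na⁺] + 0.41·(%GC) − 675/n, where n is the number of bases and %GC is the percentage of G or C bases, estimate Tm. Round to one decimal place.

Length n = 20. Scanning the sequence gives C=9, G=5, A=3, T=3.
G+C = 14, so %GC = 14/20 × 100 = 70%
Salt term: 16.6 × (-0.115) = -1.909
GC term: 0.41 × 70 = 28.7; length term: −675/20 = −33.75
Tm = 81.5 + (-1.909) + 28.7 − 33.75 = 74.541 → 74.5°C

74.5°C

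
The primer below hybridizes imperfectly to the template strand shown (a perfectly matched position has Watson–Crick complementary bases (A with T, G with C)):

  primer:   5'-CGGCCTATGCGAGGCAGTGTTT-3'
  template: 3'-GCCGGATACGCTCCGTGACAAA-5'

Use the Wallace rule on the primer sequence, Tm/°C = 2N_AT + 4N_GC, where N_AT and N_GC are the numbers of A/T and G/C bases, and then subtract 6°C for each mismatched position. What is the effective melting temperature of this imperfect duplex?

64°C

Primer base counts: A=3, T=6, G=8, C=5 → A+T=9, G+C=13
Perfect-match Tm = 2(9) + 4(13) = 18 + 52 = 70°C
Mismatches (positions where the bases are not complementary): 1 (at position 17)
Effective Tm = 70 − 1×6 = 70 − 6 = 64°C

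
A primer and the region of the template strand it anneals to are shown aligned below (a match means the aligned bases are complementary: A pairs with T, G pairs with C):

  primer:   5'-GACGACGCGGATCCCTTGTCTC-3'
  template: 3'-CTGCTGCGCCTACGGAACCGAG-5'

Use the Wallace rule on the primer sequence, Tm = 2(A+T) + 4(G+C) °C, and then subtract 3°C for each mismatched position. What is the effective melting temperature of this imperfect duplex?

66°C

Primer base counts: A=3, T=5, G=6, C=8 → A+T=8, G+C=14
Perfect-match Tm = 2(8) + 4(14) = 16 + 56 = 72°C
Mismatches (positions where the bases are not complementary): 2 (at positions 13, 19)
Effective Tm = 72 − 2×3 = 72 − 6 = 66°C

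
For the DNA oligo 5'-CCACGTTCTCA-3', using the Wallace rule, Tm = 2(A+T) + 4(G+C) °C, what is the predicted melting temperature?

Scanning the sequence gives G=1, C=5, A=2, T=3.
AT pairs contribute 5, GC pairs contribute 6.
Tm = 2×5 + 4×6 = 34°C

34°C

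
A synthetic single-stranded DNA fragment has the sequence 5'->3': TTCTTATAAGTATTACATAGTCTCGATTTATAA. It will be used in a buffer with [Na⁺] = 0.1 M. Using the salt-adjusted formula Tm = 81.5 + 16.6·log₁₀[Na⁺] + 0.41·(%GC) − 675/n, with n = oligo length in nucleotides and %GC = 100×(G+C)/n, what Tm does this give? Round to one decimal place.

Length n = 33. Counting bases: A=11, C=4, G=3, T=15
G+C = 7, so %GC = 7/33 × 100 = 21.212%
Salt term: 16.6 × (-1) = -16.6
GC term: 0.41 × 21.212 = 8.697; length term: −675/33 = −20.455
Tm = 81.5 + (-16.6) + 8.697 − 20.455 = 53.142 → 53.1°C

53.1°C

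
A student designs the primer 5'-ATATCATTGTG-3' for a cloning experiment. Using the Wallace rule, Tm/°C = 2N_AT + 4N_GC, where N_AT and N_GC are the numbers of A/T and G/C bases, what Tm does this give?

28°C

T=5, A=3, G=2, C=1
AT pairs contribute 8, GC pairs contribute 3.
Tm = 2×8 + 4×3 = 28°C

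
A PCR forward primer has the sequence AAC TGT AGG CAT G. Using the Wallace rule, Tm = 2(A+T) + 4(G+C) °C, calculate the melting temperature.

Scanning the sequence gives A=4, T=3, C=2, G=4.
So N_AT = 7 and N_GC = 6.
Tm = 2(7) + 4(6) = 14 + 24 = 38°C

38°C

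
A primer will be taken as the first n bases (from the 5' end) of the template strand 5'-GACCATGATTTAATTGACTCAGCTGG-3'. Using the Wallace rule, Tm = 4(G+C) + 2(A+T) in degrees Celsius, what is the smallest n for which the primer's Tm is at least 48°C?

First 17 bases: GACCATGATTTAATTGA → Tm = 44°C (< 48°C)
First 18 bases: GACCATGATTTAATTGAC → Tm = 48°C (≥ 48°C)
Since every base adds ≥2°C, Tm only increases with n, so the threshold is first crossed at n = 18.

n = 18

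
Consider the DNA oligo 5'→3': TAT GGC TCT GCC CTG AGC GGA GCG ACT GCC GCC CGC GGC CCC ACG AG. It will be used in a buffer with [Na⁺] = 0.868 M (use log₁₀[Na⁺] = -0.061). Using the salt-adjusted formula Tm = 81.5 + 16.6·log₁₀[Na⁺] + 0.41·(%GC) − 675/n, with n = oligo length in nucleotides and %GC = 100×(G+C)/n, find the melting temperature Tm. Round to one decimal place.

96.7°C

Length n = 47. Base counts: T=6, G=16, C=19, A=6
G+C = 35, so %GC = 35/47 × 100 = 74.468%
Salt term: 16.6 × (-0.061) = -1.013
GC term: 0.41 × 74.468 = 30.532; length term: −675/47 = −14.362
Tm = 81.5 + (-1.013) + 30.532 − 14.362 = 96.657 → 96.7°C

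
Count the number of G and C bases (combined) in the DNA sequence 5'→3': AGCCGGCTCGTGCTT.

10

Base counts: A=1, G=5, C=5, T=4
Total G or C: 5 + 5 = 10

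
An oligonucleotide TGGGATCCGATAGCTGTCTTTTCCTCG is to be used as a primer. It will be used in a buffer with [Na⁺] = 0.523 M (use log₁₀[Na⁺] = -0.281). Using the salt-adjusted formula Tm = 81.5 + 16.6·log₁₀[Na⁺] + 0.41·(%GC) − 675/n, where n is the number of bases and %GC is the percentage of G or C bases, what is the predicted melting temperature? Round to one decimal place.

73.1°C

Length n = 27. Counting bases: T=10, C=7, A=3, G=7
G+C = 14, so %GC = 14/27 × 100 = 51.852%
Salt term: 16.6 × (-0.281) = -4.665
GC term: 0.41 × 51.852 = 21.259; length term: −675/27 = −25
Tm = 81.5 + (-4.665) + 21.259 − 25 = 73.094 → 73.1°C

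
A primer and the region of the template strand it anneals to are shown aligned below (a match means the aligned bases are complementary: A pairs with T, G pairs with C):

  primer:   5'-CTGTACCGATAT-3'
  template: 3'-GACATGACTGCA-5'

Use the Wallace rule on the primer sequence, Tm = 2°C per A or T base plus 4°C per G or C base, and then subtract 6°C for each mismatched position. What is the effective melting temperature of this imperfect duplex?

Primer base counts: A=3, T=4, G=2, C=3 → A+T=7, G+C=5
Perfect-match Tm = 2(7) + 4(5) = 14 + 20 = 34°C
Mismatches (positions where the bases are not complementary): 3 (at positions 7, 10, 11)
Effective Tm = 34 − 3×6 = 34 − 18 = 16°C

16°C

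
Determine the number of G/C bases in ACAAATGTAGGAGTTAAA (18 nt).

5

T=4, C=1, A=9, G=4
G+C = 4 + 1 = 5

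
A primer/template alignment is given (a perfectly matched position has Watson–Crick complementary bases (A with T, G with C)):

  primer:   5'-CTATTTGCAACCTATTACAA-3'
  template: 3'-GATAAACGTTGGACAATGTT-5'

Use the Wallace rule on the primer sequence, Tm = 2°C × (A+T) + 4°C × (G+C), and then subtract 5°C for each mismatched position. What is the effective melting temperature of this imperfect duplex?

Primer base counts: A=7, T=7, G=1, C=5 → A+T=14, G+C=6
Perfect-match Tm = 2(14) + 4(6) = 28 + 24 = 52°C
Mismatches (positions where the bases are not complementary): 1 (at position 14)
Effective Tm = 52 − 1×5 = 52 − 5 = 47°C

47°C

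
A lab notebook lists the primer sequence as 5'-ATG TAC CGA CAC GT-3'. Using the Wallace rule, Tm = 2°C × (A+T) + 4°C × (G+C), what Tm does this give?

42°C

Counting bases: G=3, A=4, T=3, C=4
A+T = 7, G+C = 7
Tm = 2×7 + 4×7 = 42°C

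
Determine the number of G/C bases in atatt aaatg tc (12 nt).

Counting bases: C=1, T=5, A=5, G=1
Total G or C: 1 + 1 = 2

2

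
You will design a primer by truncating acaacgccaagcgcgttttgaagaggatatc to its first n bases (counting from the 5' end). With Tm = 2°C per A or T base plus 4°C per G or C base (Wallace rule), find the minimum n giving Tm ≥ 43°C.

First 13 bases: ACAACGCCAAGCG → Tm = 42°C (< 43°C)
First 14 bases: ACAACGCCAAGCGC → Tm = 46°C (≥ 43°C)
Since every base adds ≥2°C, Tm only increases with n, so the threshold is first crossed at n = 14.

n = 14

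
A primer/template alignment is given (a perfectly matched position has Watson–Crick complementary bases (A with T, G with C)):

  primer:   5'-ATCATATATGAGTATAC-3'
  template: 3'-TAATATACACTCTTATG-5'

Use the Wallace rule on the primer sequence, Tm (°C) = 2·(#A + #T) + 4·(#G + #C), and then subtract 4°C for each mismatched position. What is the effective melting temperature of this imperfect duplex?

30°C

Primer base counts: A=7, T=6, G=2, C=2 → A+T=13, G+C=4
Perfect-match Tm = 2(13) + 4(4) = 26 + 16 = 42°C
Mismatches (positions where the bases are not complementary): 3 (at positions 3, 8, 13)
Effective Tm = 42 − 3×4 = 42 − 12 = 30°C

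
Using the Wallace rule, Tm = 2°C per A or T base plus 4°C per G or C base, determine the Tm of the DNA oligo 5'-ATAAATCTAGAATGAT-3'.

38°C

Scanning the sequence gives G=2, T=5, C=1, A=8.
AT pairs contribute 13, GC pairs contribute 3.
Tm = 2(13) + 4(3) = 26 + 12 = 38°C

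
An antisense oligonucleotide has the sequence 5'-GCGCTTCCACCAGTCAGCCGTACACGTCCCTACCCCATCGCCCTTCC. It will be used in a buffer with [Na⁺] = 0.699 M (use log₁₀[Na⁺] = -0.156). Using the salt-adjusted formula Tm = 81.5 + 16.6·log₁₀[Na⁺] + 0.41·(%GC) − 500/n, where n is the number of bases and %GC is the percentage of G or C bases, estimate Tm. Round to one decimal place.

95.3°C

Length n = 47. Scanning the sequence gives G=7, T=9, C=24, A=7.
G+C = 31, so %GC = 31/47 × 100 = 65.957%
Salt term: 16.6 × (-0.156) = -2.59
GC term: 0.41 × 65.957 = 27.042; length term: −500/47 = −10.638
Tm = 81.5 + (-2.59) + 27.042 − 10.638 = 95.314 → 95.3°C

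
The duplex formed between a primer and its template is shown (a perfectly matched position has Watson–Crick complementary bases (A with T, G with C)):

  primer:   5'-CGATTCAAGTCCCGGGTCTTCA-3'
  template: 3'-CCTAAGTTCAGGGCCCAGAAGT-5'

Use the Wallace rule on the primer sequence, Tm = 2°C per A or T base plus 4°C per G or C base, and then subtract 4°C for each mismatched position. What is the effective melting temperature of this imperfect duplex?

64°C

Primer base counts: A=4, T=6, G=5, C=7 → A+T=10, G+C=12
Perfect-match Tm = 2(10) + 4(12) = 20 + 48 = 68°C
Mismatches (positions where the bases are not complementary): 1 (at position 1)
Effective Tm = 68 − 1×4 = 68 − 4 = 64°C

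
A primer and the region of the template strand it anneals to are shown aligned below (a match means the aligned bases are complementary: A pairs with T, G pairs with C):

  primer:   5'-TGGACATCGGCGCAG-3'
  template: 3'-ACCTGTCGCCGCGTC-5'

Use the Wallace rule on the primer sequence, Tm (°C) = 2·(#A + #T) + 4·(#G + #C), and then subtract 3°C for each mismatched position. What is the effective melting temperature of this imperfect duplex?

47°C

Primer base counts: A=3, T=2, G=6, C=4 → A+T=5, G+C=10
Perfect-match Tm = 2(5) + 4(10) = 10 + 40 = 50°C
Mismatches (positions where the bases are not complementary): 1 (at position 7)
Effective Tm = 50 − 1×3 = 50 − 3 = 47°C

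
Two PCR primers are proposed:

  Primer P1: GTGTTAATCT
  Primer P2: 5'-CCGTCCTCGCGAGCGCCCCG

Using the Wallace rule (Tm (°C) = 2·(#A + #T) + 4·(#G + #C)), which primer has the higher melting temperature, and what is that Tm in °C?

Primer P1: A+T=7, G+C=3 → Tm = 2(7)+4(3) = 26°C
Primer P2: A+T=3, G+C=17 → Tm = 2(3)+4(17) = 74°C
26°C vs 74°C → primer P2 is higher.

Primer P2, 74°C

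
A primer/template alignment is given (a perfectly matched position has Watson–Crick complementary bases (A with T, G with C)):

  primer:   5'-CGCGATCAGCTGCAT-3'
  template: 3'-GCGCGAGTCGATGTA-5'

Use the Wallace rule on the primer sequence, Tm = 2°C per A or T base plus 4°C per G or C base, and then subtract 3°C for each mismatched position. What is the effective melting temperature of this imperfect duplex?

Primer base counts: A=3, T=3, G=4, C=5 → A+T=6, G+C=9
Perfect-match Tm = 2(6) + 4(9) = 12 + 36 = 48°C
Mismatches (positions where the bases are not complementary): 2 (at positions 5, 12)
Effective Tm = 48 − 2×3 = 48 − 6 = 42°C

42°C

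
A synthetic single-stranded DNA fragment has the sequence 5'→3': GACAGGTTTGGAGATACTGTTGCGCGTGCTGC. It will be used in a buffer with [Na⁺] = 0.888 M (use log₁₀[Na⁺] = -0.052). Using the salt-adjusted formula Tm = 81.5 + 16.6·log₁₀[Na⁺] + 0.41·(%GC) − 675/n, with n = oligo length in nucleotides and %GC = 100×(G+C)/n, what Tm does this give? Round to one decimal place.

82.6°C

Length n = 32. Scanning the sequence gives G=12, A=5, C=6, T=9.
G+C = 18, so %GC = 18/32 × 100 = 56.25%
Salt term: 16.6 × (-0.052) = -0.863
GC term: 0.41 × 56.25 = 23.062; length term: −675/32 = −21.094
Tm = 81.5 + (-0.863) + 23.062 − 21.094 = 82.605 → 82.6°C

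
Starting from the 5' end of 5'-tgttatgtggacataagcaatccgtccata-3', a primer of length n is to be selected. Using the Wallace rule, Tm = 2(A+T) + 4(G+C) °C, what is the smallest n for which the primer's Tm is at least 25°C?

n = 10

First 9 bases: TGTTATGTG → Tm = 24°C (< 25°C)
First 10 bases: TGTTATGTGG → Tm = 28°C (≥ 25°C)
Each additional base adds 2°C (A/T) or 4°C (G/C), so Tm is non-decreasing in n; n = 10 is the first length to reach 25°C.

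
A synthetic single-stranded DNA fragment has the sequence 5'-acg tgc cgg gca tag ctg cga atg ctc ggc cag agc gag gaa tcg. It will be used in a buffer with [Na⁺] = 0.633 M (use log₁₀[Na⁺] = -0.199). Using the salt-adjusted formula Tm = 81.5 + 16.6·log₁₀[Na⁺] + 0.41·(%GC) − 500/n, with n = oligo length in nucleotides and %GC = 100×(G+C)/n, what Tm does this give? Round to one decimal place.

93.5°C

Length n = 45. A=10, T=6, C=12, G=17
G+C = 29, so %GC = 29/45 × 100 = 64.444%
Salt term: 16.6 × (-0.199) = -3.303
GC term: 0.41 × 64.444 = 26.422; length term: −500/45 = −11.111
Tm = 81.5 + (-3.303) + 26.422 − 11.111 = 93.508 → 93.5°C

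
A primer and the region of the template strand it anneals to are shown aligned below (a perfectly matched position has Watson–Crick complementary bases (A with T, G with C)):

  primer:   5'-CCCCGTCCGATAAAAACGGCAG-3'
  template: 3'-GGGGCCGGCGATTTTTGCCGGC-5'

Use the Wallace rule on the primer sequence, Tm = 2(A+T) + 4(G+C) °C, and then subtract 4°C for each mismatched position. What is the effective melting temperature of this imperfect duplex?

58°C

Primer base counts: A=7, T=2, G=5, C=8 → A+T=9, G+C=13
Perfect-match Tm = 2(9) + 4(13) = 18 + 52 = 70°C
Mismatches (positions where the bases are not complementary): 3 (at positions 6, 10, 21)
Effective Tm = 70 − 3×4 = 70 − 12 = 58°C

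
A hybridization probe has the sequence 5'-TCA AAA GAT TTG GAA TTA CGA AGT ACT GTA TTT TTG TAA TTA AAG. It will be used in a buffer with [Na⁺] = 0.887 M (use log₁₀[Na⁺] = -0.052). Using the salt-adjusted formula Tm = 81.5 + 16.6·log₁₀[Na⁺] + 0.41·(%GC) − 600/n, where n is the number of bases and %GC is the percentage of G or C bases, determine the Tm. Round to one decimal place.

77.3°C

Length n = 45. G=8, A=17, T=17, C=3
G+C = 11, so %GC = 11/45 × 100 = 24.444%
Salt term: 16.6 × (-0.052) = -0.863
GC term: 0.41 × 24.444 = 10.022; length term: −600/45 = −13.333
Tm = 81.5 + (-0.863) + 10.022 − 13.333 = 77.326 → 77.3°C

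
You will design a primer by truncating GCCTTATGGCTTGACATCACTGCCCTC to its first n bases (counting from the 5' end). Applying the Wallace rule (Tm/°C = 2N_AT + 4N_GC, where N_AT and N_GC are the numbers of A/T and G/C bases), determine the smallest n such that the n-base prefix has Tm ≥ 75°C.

First 24 bases: GCCTTATGGCTTGACATCACTGCC → Tm = 74°C (< 75°C)
First 25 bases: GCCTTATGGCTTGACATCACTGCCC → Tm = 78°C (≥ 75°C)
Each additional base adds 2°C (A/T) or 4°C (G/C), so Tm is non-decreasing in n; n = 25 is the first length to reach 75°C.

n = 25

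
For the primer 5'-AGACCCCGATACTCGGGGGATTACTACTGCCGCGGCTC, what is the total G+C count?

C=13, G=11, T=7, A=7
G+C = 11 + 13 = 24

24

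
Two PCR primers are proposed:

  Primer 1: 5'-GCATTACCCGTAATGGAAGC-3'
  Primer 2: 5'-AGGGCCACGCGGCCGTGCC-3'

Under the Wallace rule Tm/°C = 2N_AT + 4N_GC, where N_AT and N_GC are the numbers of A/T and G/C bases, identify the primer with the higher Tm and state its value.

Primer 2, 70°C

Primer 1: A+T=10, G+C=10 → Tm = 2(10)+4(10) = 60°C
Primer 2: A+T=3, G+C=16 → Tm = 2(3)+4(16) = 70°C
60°C vs 70°C → primer 2 is higher.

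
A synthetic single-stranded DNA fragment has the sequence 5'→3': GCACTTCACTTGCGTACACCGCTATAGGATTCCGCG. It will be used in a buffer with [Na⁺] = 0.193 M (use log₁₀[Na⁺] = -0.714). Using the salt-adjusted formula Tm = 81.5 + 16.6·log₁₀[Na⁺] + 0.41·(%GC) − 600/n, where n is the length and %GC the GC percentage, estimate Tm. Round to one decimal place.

75.8°C

Length n = 36. G=8, A=7, T=9, C=12
G+C = 20, so %GC = 20/36 × 100 = 55.556%
Salt term: 16.6 × (-0.714) = -11.852
GC term: 0.41 × 55.556 = 22.778; length term: −600/36 = −16.667
Tm = 81.5 + (-11.852) + 22.778 − 16.667 = 75.759 → 75.8°C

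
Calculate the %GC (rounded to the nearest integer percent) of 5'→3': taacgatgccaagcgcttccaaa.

Counting bases: G=4, A=8, C=7, T=4
G+C = 4 + 7 = 11 out of 23 bases
%GC = 11/23 × 100 = 47.83% ≈ 48%

48%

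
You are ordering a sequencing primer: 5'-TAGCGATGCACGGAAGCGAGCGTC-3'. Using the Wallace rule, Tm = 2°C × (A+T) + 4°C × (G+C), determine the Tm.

G=9, T=3, C=6, A=6
A+T = 9, G+C = 15
Tm = 4·15 + 2·9 = 60 + 18 = 78°C

78°C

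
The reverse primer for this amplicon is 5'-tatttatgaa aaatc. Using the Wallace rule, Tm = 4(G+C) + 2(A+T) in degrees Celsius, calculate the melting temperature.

34°C

Scanning the sequence gives A=7, G=1, C=1, T=6.
So N_AT = 13 and N_GC = 2.
Tm = 4·2 + 2·13 = 8 + 26 = 34°C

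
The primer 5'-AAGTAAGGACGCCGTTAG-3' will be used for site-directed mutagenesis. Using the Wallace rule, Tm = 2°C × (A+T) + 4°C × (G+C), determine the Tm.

54°C

T=3, A=6, G=6, C=3
A+T = 9, G+C = 9
Tm = 4·9 + 2·9 = 36 + 18 = 54°C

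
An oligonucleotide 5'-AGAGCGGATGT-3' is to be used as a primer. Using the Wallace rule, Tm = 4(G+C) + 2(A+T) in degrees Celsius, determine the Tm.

G=5, C=1, T=2, A=3
AT pairs contribute 5, GC pairs contribute 6.
Tm = 2(5) + 4(6) = 10 + 24 = 34°C

34°C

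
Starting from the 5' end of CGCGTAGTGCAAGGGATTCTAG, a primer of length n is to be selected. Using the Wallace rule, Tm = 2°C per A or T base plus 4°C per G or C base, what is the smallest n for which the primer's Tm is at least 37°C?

First 11 bases: CGCGTAGTGCA → Tm = 36°C (< 37°C)
First 12 bases: CGCGTAGTGCAA → Tm = 38°C (≥ 37°C)
Since every base adds ≥2°C, Tm only increases with n, so the threshold is first crossed at n = 12.

n = 12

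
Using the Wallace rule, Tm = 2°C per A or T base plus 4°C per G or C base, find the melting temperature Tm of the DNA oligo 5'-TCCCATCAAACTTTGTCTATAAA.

60°C

Base counts: G=1, A=8, T=8, C=6
AT pairs contribute 16, GC pairs contribute 7.
Tm = 2×16 + 4×7 = 60°C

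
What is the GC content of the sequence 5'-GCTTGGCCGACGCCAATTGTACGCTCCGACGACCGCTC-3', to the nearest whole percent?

66%

Scanning the sequence gives T=7, C=15, A=6, G=10.
G+C = 10 + 15 = 25 out of 38 bases
%GC = 25/38 × 100 = 65.79% ≈ 66%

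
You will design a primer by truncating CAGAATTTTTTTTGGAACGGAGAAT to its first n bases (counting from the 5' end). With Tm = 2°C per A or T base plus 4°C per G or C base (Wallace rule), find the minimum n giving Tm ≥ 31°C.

n = 14

First 13 bases: CAGAATTTTTTTT → Tm = 30°C (< 31°C)
First 14 bases: CAGAATTTTTTTTG → Tm = 34°C (≥ 31°C)
Since every base adds ≥2°C, Tm only increases with n, so the threshold is first crossed at n = 14.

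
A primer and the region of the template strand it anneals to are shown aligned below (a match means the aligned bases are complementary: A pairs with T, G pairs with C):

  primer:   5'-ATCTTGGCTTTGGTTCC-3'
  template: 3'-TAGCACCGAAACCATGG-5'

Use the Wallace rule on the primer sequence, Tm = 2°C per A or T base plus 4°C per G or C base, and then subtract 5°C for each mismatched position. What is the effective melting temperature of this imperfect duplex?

Primer base counts: A=1, T=8, G=4, C=4 → A+T=9, G+C=8
Perfect-match Tm = 2(9) + 4(8) = 18 + 32 = 50°C
Mismatches (positions where the bases are not complementary): 2 (at positions 4, 15)
Effective Tm = 50 − 2×5 = 50 − 10 = 40°C

40°C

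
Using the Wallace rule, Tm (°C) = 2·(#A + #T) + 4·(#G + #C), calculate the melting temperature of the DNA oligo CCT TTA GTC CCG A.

40°C

Counting bases: G=2, A=2, C=5, T=4
AT pairs contribute 6, GC pairs contribute 7.
Tm = 2(6) + 4(7) = 12 + 28 = 40°C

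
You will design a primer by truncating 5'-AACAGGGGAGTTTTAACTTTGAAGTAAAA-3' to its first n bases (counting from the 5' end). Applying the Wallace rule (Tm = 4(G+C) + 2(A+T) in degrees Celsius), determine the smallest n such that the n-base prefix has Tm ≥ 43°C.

First 15 bases: AACAGGGGAGTTTTA → Tm = 42°C (< 43°C)
First 16 bases: AACAGGGGAGTTTTAA → Tm = 44°C (≥ 43°C)
Each additional base adds 2°C (A/T) or 4°C (G/C), so Tm is non-decreasing in n; n = 16 is the first length to reach 43°C.

n = 16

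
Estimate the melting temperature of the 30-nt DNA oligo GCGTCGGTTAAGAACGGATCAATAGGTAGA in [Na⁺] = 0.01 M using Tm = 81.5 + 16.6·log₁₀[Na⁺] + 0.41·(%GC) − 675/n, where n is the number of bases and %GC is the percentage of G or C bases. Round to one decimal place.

44.9°C

Length n = 30. Scanning the sequence gives T=6, C=4, G=10, A=10.
G+C = 14, so %GC = 14/30 × 100 = 46.667%
Salt term: 16.6 × (-2) = -33.2
GC term: 0.41 × 46.667 = 19.133; length term: −675/30 = −22.5
Tm = 81.5 + (-33.2) + 19.133 − 22.5 = 44.933 → 44.9°C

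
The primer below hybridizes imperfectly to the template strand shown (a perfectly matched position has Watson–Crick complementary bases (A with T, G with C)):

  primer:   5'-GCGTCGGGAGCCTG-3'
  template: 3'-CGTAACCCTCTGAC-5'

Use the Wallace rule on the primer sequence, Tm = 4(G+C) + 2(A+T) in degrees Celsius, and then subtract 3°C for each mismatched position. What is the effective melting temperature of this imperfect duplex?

41°C

Primer base counts: A=1, T=2, G=7, C=4 → A+T=3, G+C=11
Perfect-match Tm = 2(3) + 4(11) = 6 + 44 = 50°C
Mismatches (positions where the bases are not complementary): 3 (at positions 3, 5, 11)
Effective Tm = 50 − 3×3 = 50 − 9 = 41°C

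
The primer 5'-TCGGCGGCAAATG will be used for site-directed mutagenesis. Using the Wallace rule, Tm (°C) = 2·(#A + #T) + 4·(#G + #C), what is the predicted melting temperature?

42°C

Scanning the sequence gives G=5, T=2, A=3, C=3.
AT pairs contribute 5, GC pairs contribute 8.
Tm = 2(5) + 4(8) = 10 + 32 = 42°C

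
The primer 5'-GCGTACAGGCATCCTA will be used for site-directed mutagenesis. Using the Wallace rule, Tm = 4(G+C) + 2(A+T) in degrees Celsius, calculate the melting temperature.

Scanning the sequence gives T=3, A=4, G=4, C=5.
A+T = 7, G+C = 9
Tm = 2(7) + 4(9) = 14 + 36 = 50°C

50°C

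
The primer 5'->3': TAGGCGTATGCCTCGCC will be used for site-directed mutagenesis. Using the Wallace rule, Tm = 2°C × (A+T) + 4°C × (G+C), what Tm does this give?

56°C

Scanning the sequence gives T=4, C=6, G=5, A=2.
AT pairs contribute 6, GC pairs contribute 11.
Tm = 4·11 + 2·6 = 44 + 12 = 56°C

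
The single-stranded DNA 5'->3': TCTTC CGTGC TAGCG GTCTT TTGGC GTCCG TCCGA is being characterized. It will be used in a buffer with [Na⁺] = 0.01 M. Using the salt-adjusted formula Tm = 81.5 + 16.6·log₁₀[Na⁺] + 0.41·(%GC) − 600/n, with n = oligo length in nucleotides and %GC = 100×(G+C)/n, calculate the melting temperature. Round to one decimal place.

55.8°C

Length n = 35. Counting bases: T=12, C=11, A=2, G=10
G+C = 21, so %GC = 21/35 × 100 = 60%
Salt term: 16.6 × (-2) = -33.2
GC term: 0.41 × 60 = 24.6; length term: −600/35 = −17.143
Tm = 81.5 + (-33.2) + 24.6 − 17.143 = 55.757 → 55.8°C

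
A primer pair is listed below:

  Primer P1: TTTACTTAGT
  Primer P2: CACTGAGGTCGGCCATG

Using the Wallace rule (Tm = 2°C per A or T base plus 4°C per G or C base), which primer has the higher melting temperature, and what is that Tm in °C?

Primer P1: A+T=8, G+C=2 → Tm = 2(8)+4(2) = 24°C
Primer P2: A+T=6, G+C=11 → Tm = 2(6)+4(11) = 56°C
24°C vs 56°C → primer P2 is higher.

Primer P2, 56°C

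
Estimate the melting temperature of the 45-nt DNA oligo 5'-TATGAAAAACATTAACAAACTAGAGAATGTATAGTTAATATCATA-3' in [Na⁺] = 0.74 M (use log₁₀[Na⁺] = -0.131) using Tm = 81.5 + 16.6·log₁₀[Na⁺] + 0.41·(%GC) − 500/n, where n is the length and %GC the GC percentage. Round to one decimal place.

Length n = 45. Counting bases: C=4, T=13, G=5, A=23
G+C = 9, so %GC = 9/45 × 100 = 20%
Salt term: 16.6 × (-0.131) = -2.175
GC term: 0.41 × 20 = 8.2; length term: −500/45 = −11.111
Tm = 81.5 + (-2.175) + 8.2 − 11.111 = 76.414 → 76.4°C

76.4°C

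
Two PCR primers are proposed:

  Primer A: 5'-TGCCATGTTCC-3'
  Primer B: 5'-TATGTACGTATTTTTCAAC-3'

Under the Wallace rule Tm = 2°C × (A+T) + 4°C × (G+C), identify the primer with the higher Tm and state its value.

Primer A: A+T=5, G+C=6 → Tm = 2(5)+4(6) = 34°C
Primer B: A+T=14, G+C=5 → Tm = 2(14)+4(5) = 48°C
34°C vs 48°C → primer B is higher.

Primer B, 48°C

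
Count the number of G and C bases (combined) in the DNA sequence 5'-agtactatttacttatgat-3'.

Counting bases: G=2, C=2, A=6, T=9
G+C = 2 + 2 = 4

4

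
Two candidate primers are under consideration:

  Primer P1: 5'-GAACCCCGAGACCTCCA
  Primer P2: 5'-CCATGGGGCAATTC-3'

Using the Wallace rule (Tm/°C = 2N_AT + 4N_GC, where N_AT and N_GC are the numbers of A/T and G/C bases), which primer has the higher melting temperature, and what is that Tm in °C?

Primer P1: A+T=6, G+C=11 → Tm = 2(6)+4(11) = 56°C
Primer P2: A+T=6, G+C=8 → Tm = 2(6)+4(8) = 44°C
56°C vs 44°C → primer P1 is higher.

Primer P1, 56°C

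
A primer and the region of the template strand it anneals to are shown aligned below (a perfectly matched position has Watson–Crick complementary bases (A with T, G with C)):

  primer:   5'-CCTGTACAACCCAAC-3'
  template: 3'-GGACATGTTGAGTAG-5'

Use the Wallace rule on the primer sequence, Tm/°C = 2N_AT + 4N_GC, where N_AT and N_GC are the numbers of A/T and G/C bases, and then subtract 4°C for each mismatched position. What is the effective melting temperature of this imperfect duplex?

Primer base counts: A=5, T=2, G=1, C=7 → A+T=7, G+C=8
Perfect-match Tm = 2(7) + 4(8) = 14 + 32 = 46°C
Mismatches (positions where the bases are not complementary): 2 (at positions 11, 14)
Effective Tm = 46 − 2×4 = 46 − 8 = 38°C

38°C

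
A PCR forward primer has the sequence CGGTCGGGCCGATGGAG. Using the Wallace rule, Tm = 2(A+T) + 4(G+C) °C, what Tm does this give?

60°C

G=9, A=2, T=2, C=4
AT pairs contribute 4, GC pairs contribute 13.
Tm = 2×4 + 4×13 = 60°C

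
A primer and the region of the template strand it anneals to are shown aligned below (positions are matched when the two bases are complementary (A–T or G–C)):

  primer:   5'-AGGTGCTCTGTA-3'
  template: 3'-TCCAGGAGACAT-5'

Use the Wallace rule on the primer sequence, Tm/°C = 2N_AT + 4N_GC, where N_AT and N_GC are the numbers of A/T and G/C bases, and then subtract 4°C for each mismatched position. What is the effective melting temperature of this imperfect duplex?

32°C

Primer base counts: A=2, T=4, G=4, C=2 → A+T=6, G+C=6
Perfect-match Tm = 2(6) + 4(6) = 12 + 24 = 36°C
Mismatches (positions where the bases are not complementary): 1 (at position 5)
Effective Tm = 36 − 1×4 = 36 − 4 = 32°C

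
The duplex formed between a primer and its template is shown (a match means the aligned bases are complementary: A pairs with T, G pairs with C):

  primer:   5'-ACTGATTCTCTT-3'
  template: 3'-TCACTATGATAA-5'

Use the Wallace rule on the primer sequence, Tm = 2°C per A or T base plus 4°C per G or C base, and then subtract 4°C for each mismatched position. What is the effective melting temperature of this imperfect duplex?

Primer base counts: A=2, T=6, G=1, C=3 → A+T=8, G+C=4
Perfect-match Tm = 2(8) + 4(4) = 16 + 16 = 32°C
Mismatches (positions where the bases are not complementary): 3 (at positions 2, 7, 10)
Effective Tm = 32 − 3×4 = 32 − 12 = 20°C

20°C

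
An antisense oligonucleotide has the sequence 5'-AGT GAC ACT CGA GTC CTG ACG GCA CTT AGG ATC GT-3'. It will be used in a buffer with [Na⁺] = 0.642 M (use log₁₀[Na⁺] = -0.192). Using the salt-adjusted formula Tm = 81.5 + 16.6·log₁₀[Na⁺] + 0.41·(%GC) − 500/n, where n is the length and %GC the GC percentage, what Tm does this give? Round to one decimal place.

86.3°C

Length n = 35. T=8, C=9, A=8, G=10
G+C = 19, so %GC = 19/35 × 100 = 54.286%
Salt term: 16.6 × (-0.192) = -3.187
GC term: 0.41 × 54.286 = 22.257; length term: −500/35 = −14.286
Tm = 81.5 + (-3.187) + 22.257 − 14.286 = 86.284 → 86.3°C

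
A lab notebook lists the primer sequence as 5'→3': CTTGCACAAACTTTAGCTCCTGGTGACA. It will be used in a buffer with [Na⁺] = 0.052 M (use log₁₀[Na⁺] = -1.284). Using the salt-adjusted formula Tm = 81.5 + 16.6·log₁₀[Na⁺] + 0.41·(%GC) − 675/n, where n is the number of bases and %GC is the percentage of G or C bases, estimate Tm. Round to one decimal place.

Length n = 28. Base counts: T=8, G=5, C=8, A=7
G+C = 13, so %GC = 13/28 × 100 = 46.429%
Salt term: 16.6 × (-1.284) = -21.314
GC term: 0.41 × 46.429 = 19.036; length term: −675/28 = −24.107
Tm = 81.5 + (-21.314) + 19.036 − 24.107 = 55.115 → 55.1°C

55.1°C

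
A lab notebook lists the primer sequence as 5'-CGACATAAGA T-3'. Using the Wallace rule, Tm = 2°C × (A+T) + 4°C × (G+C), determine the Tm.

30°C

Counting bases: C=2, T=2, G=2, A=5
A+T = 7, G+C = 4
Tm = 2(7) + 4(4) = 14 + 16 = 30°C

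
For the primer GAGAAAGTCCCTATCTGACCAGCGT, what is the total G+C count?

13

Scanning the sequence gives A=7, G=6, T=5, C=7.
Total G or C: 6 + 7 = 13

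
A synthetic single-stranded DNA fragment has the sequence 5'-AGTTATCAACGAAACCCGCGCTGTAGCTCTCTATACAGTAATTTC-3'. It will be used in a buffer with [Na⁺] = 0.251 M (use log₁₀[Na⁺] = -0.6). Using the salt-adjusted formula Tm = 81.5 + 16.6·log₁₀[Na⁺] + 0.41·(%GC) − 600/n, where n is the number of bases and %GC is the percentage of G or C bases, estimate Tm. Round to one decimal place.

Length n = 45. Counting bases: C=12, T=13, A=13, G=7
G+C = 19, so %GC = 19/45 × 100 = 42.222%
Salt term: 16.6 × (-0.6) = -9.96
GC term: 0.41 × 42.222 = 17.311; length term: −600/45 = −13.333
Tm = 81.5 + (-9.96) + 17.311 − 13.333 = 75.518 → 75.5°C

75.5°C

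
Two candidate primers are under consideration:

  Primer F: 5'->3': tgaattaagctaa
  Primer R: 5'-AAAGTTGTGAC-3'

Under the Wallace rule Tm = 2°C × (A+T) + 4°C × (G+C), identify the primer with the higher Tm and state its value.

Primer F: A+T=10, G+C=3 → Tm = 2(10)+4(3) = 32°C
Primer R: A+T=7, G+C=4 → Tm = 2(7)+4(4) = 30°C
32°C vs 30°C → primer F is higher.

Primer F, 32°C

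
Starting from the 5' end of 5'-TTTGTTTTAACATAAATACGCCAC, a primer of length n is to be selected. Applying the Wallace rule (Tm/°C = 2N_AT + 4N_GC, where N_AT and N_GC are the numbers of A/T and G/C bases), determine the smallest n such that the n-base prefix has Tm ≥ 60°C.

n = 24

First 23 bases: TTTGTTTTAACATAAATACGCCA → Tm = 58°C (< 60°C)
First 24 bases: TTTGTTTTAACATAAATACGCCAC → Tm = 62°C (≥ 60°C)
Since every base adds ≥2°C, Tm only increases with n, so the threshold is first crossed at n = 24.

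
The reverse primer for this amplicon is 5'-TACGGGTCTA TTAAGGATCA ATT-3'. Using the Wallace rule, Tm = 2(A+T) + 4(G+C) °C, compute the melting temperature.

62°C

Base counts: A=7, G=5, C=3, T=8
So N_AT = 15 and N_GC = 8.
Tm = 2(15) + 4(8) = 30 + 32 = 62°C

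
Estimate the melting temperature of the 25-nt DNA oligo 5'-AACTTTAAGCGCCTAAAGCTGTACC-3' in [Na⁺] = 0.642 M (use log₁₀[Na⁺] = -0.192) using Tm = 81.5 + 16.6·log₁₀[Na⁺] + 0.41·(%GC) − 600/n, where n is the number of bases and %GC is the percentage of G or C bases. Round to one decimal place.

Length n = 25. Scanning the sequence gives A=8, T=6, G=4, C=7.
G+C = 11, so %GC = 11/25 × 100 = 44%
Salt term: 16.6 × (-0.192) = -3.187
GC term: 0.41 × 44 = 18.04; length term: −600/25 = −24
Tm = 81.5 + (-3.187) + 18.04 − 24 = 72.353 → 72.4°C

72.4°C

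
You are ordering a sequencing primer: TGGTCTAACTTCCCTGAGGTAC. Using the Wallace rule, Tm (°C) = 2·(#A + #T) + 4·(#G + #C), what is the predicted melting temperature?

66°C

Scanning the sequence gives G=5, T=7, A=4, C=6.
A+T = 11, G+C = 11
Tm = 4·11 + 2·11 = 44 + 22 = 66°C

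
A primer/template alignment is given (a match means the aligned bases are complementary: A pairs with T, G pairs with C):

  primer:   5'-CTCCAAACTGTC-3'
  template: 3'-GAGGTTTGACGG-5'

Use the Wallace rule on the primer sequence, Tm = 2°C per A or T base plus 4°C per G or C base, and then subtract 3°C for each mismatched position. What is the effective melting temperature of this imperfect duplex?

33°C

Primer base counts: A=3, T=3, G=1, C=5 → A+T=6, G+C=6
Perfect-match Tm = 2(6) + 4(6) = 12 + 24 = 36°C
Mismatches (positions where the bases are not complementary): 1 (at position 11)
Effective Tm = 36 − 1×3 = 36 − 3 = 33°C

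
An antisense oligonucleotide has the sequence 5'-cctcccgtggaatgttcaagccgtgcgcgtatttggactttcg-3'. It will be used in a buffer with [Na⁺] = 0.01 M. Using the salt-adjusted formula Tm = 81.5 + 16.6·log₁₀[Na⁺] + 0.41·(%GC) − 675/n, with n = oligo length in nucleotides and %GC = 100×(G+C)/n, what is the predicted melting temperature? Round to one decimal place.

55.5°C

Length n = 43. C=12, A=6, T=13, G=12
G+C = 24, so %GC = 24/43 × 100 = 55.814%
Salt term: 16.6 × (-2) = -33.2
GC term: 0.41 × 55.814 = 22.884; length term: −675/43 = −15.698
Tm = 81.5 + (-33.2) + 22.884 − 15.698 = 55.486 → 55.5°C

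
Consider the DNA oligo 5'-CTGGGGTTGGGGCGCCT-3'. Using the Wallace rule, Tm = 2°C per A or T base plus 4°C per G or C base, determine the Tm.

Counting bases: C=4, A=0, G=9, T=4
A+T = 4, G+C = 13
Tm = 2×4 + 4×13 = 60°C

60°C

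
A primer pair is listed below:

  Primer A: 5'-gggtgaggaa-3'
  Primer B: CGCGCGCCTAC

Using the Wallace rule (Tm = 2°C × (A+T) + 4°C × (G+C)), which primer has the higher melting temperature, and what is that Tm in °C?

Primer A: A+T=4, G+C=6 → Tm = 2(4)+4(6) = 32°C
Primer B: A+T=2, G+C=9 → Tm = 2(2)+4(9) = 40°C
32°C vs 40°C → primer B is higher.

Primer B, 40°C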